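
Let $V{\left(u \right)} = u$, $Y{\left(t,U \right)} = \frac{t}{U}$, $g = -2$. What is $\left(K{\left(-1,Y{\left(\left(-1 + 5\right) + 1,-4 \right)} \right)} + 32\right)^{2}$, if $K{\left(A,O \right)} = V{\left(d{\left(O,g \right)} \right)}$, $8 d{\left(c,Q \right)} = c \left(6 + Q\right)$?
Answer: $\frac{63001}{64} \approx 984.39$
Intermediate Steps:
$d{\left(c,Q \right)} = \frac{c \left(6 + Q\right)}{8}$
$K{\left(A,O \right)} = \frac{O}{2}$ ($K{\left(A,O \right)} = \frac{O \left(6 - 2\right)}{8} = \frac{1}{8} O 4 = \frac{O}{2}$)
$\left(K{\left(-1,Y{\left(\left(-1 + 5\right) + 1,-4 \right)} \right)} + 32\right)^{2} = \left(\frac{\left(\left(-1 + 5\right) + 1\right) \frac{1}{-4}}{2} + 32\right)^{2} = \left(\frac{\left(4 + 1\right) \left(- \frac{1}{4}\right)}{2} + 32\right)^{2} = \left(\frac{5 \left(- \frac{1}{4}\right)}{2} + 32\right)^{2} = \left(\frac{1}{2} \left(- \frac{5}{4}\right) + 32\right)^{2} = \left(- \frac{5}{8} + 32\right)^{2} = \left(\frac{251}{8}\right)^{2} = \frac{63001}{64}$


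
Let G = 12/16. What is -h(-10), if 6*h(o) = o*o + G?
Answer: -403/24 ≈ -16.792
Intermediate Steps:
G = ¾ (G = 12*(1/16) = ¾ ≈ 0.75000)
h(o) = ⅛ + o²/6 (h(o) = (o*o + ¾)/6 = (o² + ¾)/6 = (¾ + o²)/6 = ⅛ + o²/6)
-h(-10) = -(⅛ + (⅙)*(-10)²) = -(⅛ + (⅙)*100) = -(⅛ + 50/3) = -1*403/24 = -403/24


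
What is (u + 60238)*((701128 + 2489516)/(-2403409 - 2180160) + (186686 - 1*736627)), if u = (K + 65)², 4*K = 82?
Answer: -681074335991754089/18334276 ≈ -3.7148e+10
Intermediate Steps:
K = 41/2 (K = (¼)*82 = 41/2 ≈ 20.500)
u = 29241/4 (u = (41/2 + 65)² = (171/2)² = 29241/4 ≈ 7310.3)
(u + 60238)*((701128 + 2489516)/(-2403409 - 2180160) + (186686 - 1*736627)) = (29241/4 + 60238)*((701128 + 2489516)/(-2403409 - 2180160) + (186686 - 1*736627)) = 270193*(3190644/(-4583569) + (186686 - 736627))/4 = 270193*(3190644*(-1/4583569) - 549941)/4 = 270193*(-3190644/4583569 - 549941)/4 = (270193/4)*(-2520695710073/4583569) = -681074335991754089/18334276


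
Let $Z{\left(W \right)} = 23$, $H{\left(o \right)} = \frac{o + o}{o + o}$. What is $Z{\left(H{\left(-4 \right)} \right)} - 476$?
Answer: $-453$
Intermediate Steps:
$H{\left(o \right)} = 1$ ($H{\left(o \right)} = \frac{2 o}{2 o} = 2 o \frac{1}{2 o} = 1$)
$Z{\left(H{\left(-4 \right)} \right)} - 476 = 23 - 476 = -453$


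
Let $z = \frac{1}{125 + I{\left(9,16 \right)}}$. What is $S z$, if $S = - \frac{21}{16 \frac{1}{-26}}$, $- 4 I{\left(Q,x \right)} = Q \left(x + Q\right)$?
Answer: $\frac{273}{550} \approx 0.49636$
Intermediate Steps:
$I{\left(Q,x \right)} = - \frac{Q \left(Q + x\right)}{4}$ ($I{\left(Q,x \right)} = - \frac{Q \left(x + Q\right)}{4} = - \frac{Q \left(Q + x\right)}{4}$)
$S = \frac{273}{8}$ ($S = - \frac{21}{16 \left(- \frac{1}{26}\right)} = - \frac{21}{- \frac{8}{13}} = \left(-21\right) \left(- \frac{13}{8}\right) = \frac{273}{8} \approx 34.125$)
$z = \frac{4}{275}$ ($z = \frac{1}{125 - \frac{9 \left(9 + 16\right)}{4}} = \frac{1}{125 - \frac{9}{4} \cdot 25} = \frac{1}{125 - \frac{225}{4}} = \frac{1}{\frac{275}{4}} = \frac{4}{275} \approx 0.014545$)
$S z = \frac{273}{8} \cdot \frac{4}{275} = \frac{273}{550}$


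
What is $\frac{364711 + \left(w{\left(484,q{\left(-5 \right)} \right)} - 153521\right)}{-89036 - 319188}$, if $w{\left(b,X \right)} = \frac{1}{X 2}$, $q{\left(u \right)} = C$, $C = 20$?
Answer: $- \frac{8447601}{16328960} \approx -0.51734$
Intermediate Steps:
$q{\left(u \right)} = 20$
$w{\left(b,X \right)} = \frac{1}{2 X}$
$\frac{364711 + \left(w{\left(484,q{\left(-5 \right)} \right)} - 153521\right)}{-89036 - 319188} = \frac{364711 + \left(\frac{1}{2 \cdot 20} - 153521\right)}{-89036 - 319188} = \frac{364711 + \left(\frac{1}{2} \cdot \frac{1}{20} - 153521\right)}{-408224} = \left(364711 + \left(\frac{1}{40} - 153521\right)\right) \left(- \frac{1}{408224}\right) = \left(364711 - \frac{6140839}{40}\right) \left(- \frac{1}{408224}\right) = \frac{8447601}{40} \left(- \frac{1}{408224}\right) = - \frac{8447601}{16328960}$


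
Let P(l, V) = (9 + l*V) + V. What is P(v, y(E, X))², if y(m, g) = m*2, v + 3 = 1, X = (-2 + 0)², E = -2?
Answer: 169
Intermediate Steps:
X = 4 (X = (-2)² = 4)
v = -2 (v = -3 + 1 = -2)
y(m, g) = 2*m
P(l, V) = 9 + V + V*l (P(l, V) = (9 + V*l) + V = 9 + V + V*l)
P(v, y(E, X))² = (9 + 2*(-2) + (2*(-2))*(-2))² = (9 - 4 - 4*(-2))² = (9 - 4 + 8)² = 13² = 169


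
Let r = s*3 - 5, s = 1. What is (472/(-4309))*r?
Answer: 944/4309 ≈ 0.21908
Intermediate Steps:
r = -2 (r = 1*3 - 5 = 3 - 5 = -2)
(472/(-4309))*r = (472/(-4309))*(-2) = (472*(-1/4309))*(-2) = -472/4309*(-2) = 944/4309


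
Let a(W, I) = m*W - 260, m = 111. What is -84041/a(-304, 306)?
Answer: 84041/34004 ≈ 2.4715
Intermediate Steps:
a(W, I) = -260 + 111*W (a(W, I) = 111*W - 260 = -260 + 111*W)
-84041/a(-304, 306) = -84041/(-260 + 111*(-304)) = -84041/(-260 - 33744) = -84041/(-34004) = -84041*(-1/34004) = 84041/34004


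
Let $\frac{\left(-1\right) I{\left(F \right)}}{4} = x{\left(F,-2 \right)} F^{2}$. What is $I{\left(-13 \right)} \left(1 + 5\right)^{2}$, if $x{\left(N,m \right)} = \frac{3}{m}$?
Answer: $36504$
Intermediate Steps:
$I{\left(F \right)} = 6 F^{2}$ ($I{\left(F \right)} = - 4 \frac{3}{-2} F^{2} = - 4 \cdot 3 \left(- \frac{1}{2}\right) F^{2} = - 4 \left(- \frac{3 F^{2}}{2}\right) = 6 F^{2}$)
$I{\left(-13 \right)} \left(1 + 5\right)^{2} = 6 \left(-13\right)^{2} \left(1 + 5\right)^{2} = 6 \cdot 169 \cdot 6^{2} = 1014 \cdot 36 = 36504$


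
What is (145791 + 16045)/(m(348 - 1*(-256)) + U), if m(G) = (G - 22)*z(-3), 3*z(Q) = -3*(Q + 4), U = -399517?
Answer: -161836/400099 ≈ -0.40449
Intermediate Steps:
z(Q) = -4 - Q (z(Q) = (-3*(Q + 4))/3 = (-3*(4 + Q))/3 = (-12 - 3*Q)/3 = -4 - Q)
m(G) = 22 - G (m(G) = (G - 22)*(-4 - 1*(-3)) = (-22 + G)*(-4 + 3) = (-22 + G)*(-1) = 22 - G)
(145791 + 16045)/(m(348 - 1*(-256)) + U) = (145791 + 16045)/((22 - (348 - 1*(-256))) - 399517) = 161836/((22 - (348 + 256)) - 399517) = 161836/((22 - 1*604) - 399517) = 161836/((22 - 604) - 399517) = 161836/(-582 - 399517) = 161836/(-400099) = 161836*(-1/400099) = -161836/400099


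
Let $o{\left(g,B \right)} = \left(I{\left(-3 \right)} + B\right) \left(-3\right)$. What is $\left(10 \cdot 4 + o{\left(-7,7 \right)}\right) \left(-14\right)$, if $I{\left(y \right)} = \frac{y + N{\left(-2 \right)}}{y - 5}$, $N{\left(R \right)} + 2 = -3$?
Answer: $-224$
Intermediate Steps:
$N{\left(R \right)} = -5$ ($N{\left(R \right)} = -2 - 3 = -5$)
$I{\left(y \right)} = 1$ ($I{\left(y \right)} = \frac{y - 5}{y - 5} = \frac{-5 + y}{-5 + y} = 1$)
$o{\left(g,B \right)} = -3 - 3 B$ ($o{\left(g,B \right)} = \left(1 + B\right) \left(-3\right) = -3 - 3 B$)
$\left(10 \cdot 4 + o{\left(-7,7 \right)}\right) \left(-14\right) = \left(10 \cdot 4 - 24\right) \left(-14\right) = \left(40 - 24\right) \left(-14\right) = 16 \left(-14\right) = -224$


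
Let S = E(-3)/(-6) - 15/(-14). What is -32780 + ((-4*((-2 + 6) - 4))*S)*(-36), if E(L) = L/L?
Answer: -32780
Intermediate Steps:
E(L) = 1
S = 19/21 (S = 1/(-6) - 15/(-14) = 1*(-⅙) - 15*(-1/14) = -⅙ + 15/14 = 19/21 ≈ 0.90476)
-32780 + ((-4*((-2 + 6) - 4))*S)*(-36) = -32780 + (-4*((-2 + 6) - 4)*(19/21))*(-36) = -32780 + (-4*(4 - 4)*(19/21))*(-36) = -32780 + (-4*0*(19/21))*(-36) = -32780 + (0*(19/21))*(-36) = -32780 + 0*(-36) = -32780 + 0 = -32780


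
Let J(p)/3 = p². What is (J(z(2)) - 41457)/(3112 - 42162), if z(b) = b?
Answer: 8289/7810 ≈ 1.0613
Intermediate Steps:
J(p) = 3*p²
(J(z(2)) - 41457)/(3112 - 42162) = (3*2² - 41457)/(3112 - 42162) = (3*4 - 41457)/(-39050) = (12 - 41457)*(-1/39050) = -41445*(-1/39050) = 8289/7810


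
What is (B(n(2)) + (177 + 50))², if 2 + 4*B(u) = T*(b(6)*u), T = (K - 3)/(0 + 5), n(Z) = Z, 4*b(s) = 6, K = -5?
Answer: 5076009/100 ≈ 50760.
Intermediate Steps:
b(s) = 3/2 (b(s) = (¼)*6 = 3/2)
T = -8/5 (T = (-5 - 3)/(0 + 5) = -8/5 ≈ -1.6000)
B(u) = -½ - 3*u/5 (B(u) = -½ + (-12*u/5)/4 = -½ - 3*u/5)
(B(n(2)) + (177 + 50))² = ((-½ - ⅗*2) + (177 + 50))² = ((-½ - 6/5) + 227)² = (-17/10 + 227)² = (2253/10)² = 5076009/100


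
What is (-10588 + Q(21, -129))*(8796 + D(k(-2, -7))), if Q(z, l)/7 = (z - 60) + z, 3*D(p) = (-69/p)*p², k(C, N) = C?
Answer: -94733188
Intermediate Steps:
D(p) = -23*p (D(p) = ((-69/p)*p²)/3 = (-69*p)/3 = -23*p)
Q(z, l) = -420 + 14*z (Q(z, l) = 7*((z - 60) + z) = 7*((-60 + z) + z) = 7*(-60 + 2*z) = -420 + 14*z)
(-10588 + Q(21, -129))*(8796 + D(k(-2, -7))) = (-10588 + (-420 + 14*21))*(8796 - 23*(-2)) = (-10588 + (-420 + 294))*(8796 + 46) = (-10588 - 126)*8842 = -10714*8842 = -94733188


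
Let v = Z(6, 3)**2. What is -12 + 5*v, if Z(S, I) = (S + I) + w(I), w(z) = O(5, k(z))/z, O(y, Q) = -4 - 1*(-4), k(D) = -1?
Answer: 393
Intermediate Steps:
O(y, Q) = 0 (O(y, Q) = -4 + 4 = 0)
w(z) = 0 (w(z) = 0/z = 0)
Z(S, I) = I + S (Z(S, I) = (S + I) + 0 = (I + S) + 0 = I + S)
v = 81 (v = (3 + 6)**2 = 9**2 = 81)
-12 + 5*v = -12 + 5*81 = -12 + 405 = 393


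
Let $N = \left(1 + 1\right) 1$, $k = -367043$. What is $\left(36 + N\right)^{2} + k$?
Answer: $-365599$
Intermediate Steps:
$N = 2$ ($N = 2 \cdot 1 = 2$)
$\left(36 + N\right)^{2} + k = \left(36 + 2\right)^{2} - 367043 = 38^{2} - 367043 = 1444 - 367043 = -365599$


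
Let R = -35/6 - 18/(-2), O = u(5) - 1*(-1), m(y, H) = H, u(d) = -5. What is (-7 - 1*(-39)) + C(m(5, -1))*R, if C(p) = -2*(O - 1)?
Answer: 191/3 ≈ 63.667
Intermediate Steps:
O = -4 (O = -5 - 1*(-1) = -5 + 1 = -4)
C(p) = 10 (C(p) = -2*(-4 - 1) = -2*(-5) = 10)
R = 19/6 (R = -35*⅙ - 18*(-½) = -35/6 + 9 = 19/6 ≈ 3.1667)
(-7 - 1*(-39)) + C(m(5, -1))*R = (-7 - 1*(-39)) + 10*(19/6) = (-7 + 39) + 95/3 = 32 + 95/3 = 191/3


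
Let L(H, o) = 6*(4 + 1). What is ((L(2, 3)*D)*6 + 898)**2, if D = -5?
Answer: 4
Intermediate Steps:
L(H, o) = 30 (L(H, o) = 6*5 = 30)
((L(2, 3)*D)*6 + 898)**2 = ((30*(-5))*6 + 898)**2 = (-150*6 + 898)**2 = (-900 + 898)**2 = (-2)**2 = 4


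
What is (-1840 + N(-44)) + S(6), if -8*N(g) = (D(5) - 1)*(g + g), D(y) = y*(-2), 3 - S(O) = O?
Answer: -1964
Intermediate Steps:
S(O) = 3 - O
D(y) = -2*y
N(g) = 11*g/4 (N(g) = -(-2*5 - 1)*(g + g)/8 = -(-10 - 1)*2*g/8 = -(-11)*2*g/8 = -(-11)*g/4 = 11*g/4)
(-1840 + N(-44)) + S(6) = (-1840 + (11/4)*(-44)) + (3 - 1*6) = (-1840 - 121) + (3 - 6) = -1961 - 3 = -1964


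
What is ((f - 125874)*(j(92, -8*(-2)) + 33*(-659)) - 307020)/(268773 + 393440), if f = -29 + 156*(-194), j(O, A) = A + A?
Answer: 3390859385/662213 ≈ 5120.5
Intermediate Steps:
j(O, A) = 2*A
f = -30293 (f = -29 - 30264 = -30293)
((f - 125874)*(j(92, -8*(-2)) + 33*(-659)) - 307020)/(268773 + 393440) = ((-30293 - 125874)*(2*(-8*(-2)) + 33*(-659)) - 307020)/(268773 + 393440) = (-156167*(2*16 - 21747) - 307020)/662213 = (-156167*(32 - 21747) - 307020)*(1/662213) = (-156167*(-21715) - 307020)*(1/662213) = (3391166405 - 307020)*(1/662213) = 3390859385*(1/662213) = 3390859385/662213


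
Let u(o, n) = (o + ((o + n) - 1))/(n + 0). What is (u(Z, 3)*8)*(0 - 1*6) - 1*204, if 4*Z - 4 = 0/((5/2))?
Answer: -268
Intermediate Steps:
Z = 1 (Z = 1 + (0/((5/2)))/4 = 1 + (0/((5*(½))))/4 = 1 + (0/(5/2))/4 = 1 + (0*(⅖))/4 = 1 + (¼)*0 = 1 + 0 = 1)
u(o, n) = (-1 + n + 2*o)/n (u(o, n) = (o + ((n + o) - 1))/n = (o + (-1 + n + o))/n = (-1 + n + 2*o)/n)
(u(Z, 3)*8)*(0 - 1*6) - 1*204 = (((-1 + 3 + 2*1)/3)*8)*(0 - 1*6) - 1*204 = (((-1 + 3 + 2)/3)*8)*(0 - 6) - 204 = (((⅓)*4)*8)*(-6) - 204 = ((4/3)*8)*(-6) - 204 = (32/3)*(-6) - 204 = -64 - 204 = -268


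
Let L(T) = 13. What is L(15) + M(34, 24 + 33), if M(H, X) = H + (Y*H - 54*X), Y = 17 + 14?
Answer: -1977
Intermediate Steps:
Y = 31
M(H, X) = -54*X + 32*H (M(H, X) = H + (31*H - 54*X) = H + (-54*X + 31*H) = -54*X + 32*H)
L(15) + M(34, 24 + 33) = 13 + (-54*(24 + 33) + 32*34) = 13 + (-54*57 + 1088) = 13 + (-3078 + 1088) = 13 - 1990 = -1977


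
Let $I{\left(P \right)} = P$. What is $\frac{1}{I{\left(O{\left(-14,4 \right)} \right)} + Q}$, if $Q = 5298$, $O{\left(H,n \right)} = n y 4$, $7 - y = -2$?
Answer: $\frac{1}{5442} \approx 0.00018376$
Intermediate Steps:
$y = 9$ ($y = 7 - -2 = 7 + 2 = 9$)
$O{\left(H,n \right)} = 36 n$ ($O{\left(H,n \right)} = n 9 \cdot 4 = 9 n 4 = 36 n$)
$\frac{1}{I{\left(O{\left(-14,4 \right)} \right)} + Q} = \frac{1}{36 \cdot 4 + 5298} = \frac{1}{144 + 5298} = \frac{1}{5442}$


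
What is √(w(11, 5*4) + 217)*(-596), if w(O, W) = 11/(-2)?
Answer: -894*√94 ≈ -8667.7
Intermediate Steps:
w(O, W) = -11/2 (w(O, W) = 11*(-½) = -11/2)
√(w(11, 5*4) + 217)*(-596) = √(-11/2 + 217)*(-596) = √(423/2)*(-596) = (3*√94/2)*(-596) = -894*√94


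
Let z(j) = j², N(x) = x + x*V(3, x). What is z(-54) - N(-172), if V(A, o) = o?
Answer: -26496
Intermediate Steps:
N(x) = x + x² (N(x) = x + x*x = x + x²)
z(-54) - N(-172) = (-54)² - (-172)*(1 - 172) = 2916 - (-172)*(-171) = 2916 - 1*29412 = 2916 - 29412 = -26496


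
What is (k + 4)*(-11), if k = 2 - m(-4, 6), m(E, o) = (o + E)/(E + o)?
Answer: -55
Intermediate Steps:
m(E, o) = 1 (m(E, o) = (E + o)/(E + o) = 1)
k = 1 (k = 2 - 1*1 = 2 - 1 = 1)
(k + 4)*(-11) = (1 + 4)*(-11) = 5*(-11) = -55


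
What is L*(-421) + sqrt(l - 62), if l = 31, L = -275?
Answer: 115775 + I*sqrt(31) ≈ 1.1578e+5 + 5.5678*I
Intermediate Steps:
L*(-421) + sqrt(l - 62) = -275*(-421) + sqrt(31 - 62) = 115775 + sqrt(-31) = 115775 + I*sqrt(31)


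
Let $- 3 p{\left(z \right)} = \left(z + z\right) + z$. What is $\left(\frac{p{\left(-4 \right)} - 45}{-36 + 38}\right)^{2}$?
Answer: $\frac{1681}{4} \approx 420.25$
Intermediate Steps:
$p{\left(z \right)} = - z$ ($p{\left(z \right)} = - \frac{\left(z + z\right) + z}{3} = - \frac{2 z + z}{3} = - \frac{3 z}{3} = - z$)
$\left(\frac{p{\left(-4 \right)} - 45}{-36 + 38}\right)^{2} = \left(\frac{\left(-1\right) \left(-4\right) - 45}{-36 + 38}\right)^{2} = \left(\frac{4 - 45}{2}\right)^{2} = \left(\left(-41\right) \frac{1}{2}\right)^{2} = \left(- \frac{41}{2}\right)^{2} = \frac{1681}{4}$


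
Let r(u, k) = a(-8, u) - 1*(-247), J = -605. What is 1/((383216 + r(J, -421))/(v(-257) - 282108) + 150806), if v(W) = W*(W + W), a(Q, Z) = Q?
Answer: 30002/4524404921 ≈ 6.6311e-6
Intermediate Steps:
v(W) = 2*W**2 (v(W) = W*(2*W) = 2*W**2)
r(u, k) = 239 (r(u, k) = -8 - 1*(-247) = -8 + 247 = 239)
1/((383216 + r(J, -421))/(v(-257) - 282108) + 150806) = 1/((383216 + 239)/(2*(-257)**2 - 282108) + 150806) = 1/(383455/(2*66049 - 282108) + 150806) = 1/(383455/(132098 - 282108) + 150806) = 1/(383455/(-150010) + 150806) = 1/(383455*(-1/150010) + 150806) = 1/(-76691/30002 + 150806) = 1/(4524404921/30002) = 30002/4524404921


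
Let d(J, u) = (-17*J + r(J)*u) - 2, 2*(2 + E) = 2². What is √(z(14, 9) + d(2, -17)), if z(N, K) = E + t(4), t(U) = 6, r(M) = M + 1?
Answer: 9*I ≈ 9.0*I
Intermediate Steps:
r(M) = 1 + M
E = 0 (E = -2 + (½)*2² = -2 + (½)*4 = -2 + 2 = 0)
d(J, u) = -2 - 17*J + u*(1 + J) (d(J, u) = (-17*J + (1 + J)*u) - 2 = (-17*J + u*(1 + J)) - 2 = -2 - 17*J + u*(1 + J))
z(N, K) = 6 (z(N, K) = 0 + 6 = 6)
√(z(14, 9) + d(2, -17)) = √(6 + (-2 - 17*2 - 17*(1 + 2))) = √(6 + (-2 - 34 - 17*3)) = √(6 + (-2 - 34 - 51)) = √(6 - 87) = √(-81) = 9*I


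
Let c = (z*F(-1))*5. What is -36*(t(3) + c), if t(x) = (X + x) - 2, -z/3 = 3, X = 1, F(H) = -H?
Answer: 1548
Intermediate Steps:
z = -9 (z = -3*3 = -9)
t(x) = -1 + x (t(x) = (1 + x) - 2 = -1 + x)
c = -45 (c = -(-9)*(-1)*5 = -9*1*5 = -9*5 = -45)
-36*(t(3) + c) = -36*((-1 + 3) - 45) = -36*(2 - 45) = -36*(-43) = 1548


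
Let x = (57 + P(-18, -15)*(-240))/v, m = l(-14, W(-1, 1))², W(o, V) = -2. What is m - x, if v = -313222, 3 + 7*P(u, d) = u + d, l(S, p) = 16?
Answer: 561302863/2192554 ≈ 256.00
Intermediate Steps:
P(u, d) = -3/7 + d/7 + u/7 (P(u, d) = -3/7 + (u + d)/7 = -3/7 + (d + u)/7 = -3/7 + (d/7 + u/7) = -3/7 + d/7 + u/7)
m = 256 (m = 16² = 256)
x = -9039/2192554 (x = (57 + (-3/7 + (⅐)*(-15) + (⅐)*(-18))*(-240))/(-313222) = (57 + (-3/7 - 15/7 - 18/7)*(-240))*(-1/313222) = (57 - 36/7*(-240))*(-1/313222) = (57 + 8640/7)*(-1/313222) = (9039/7)*(-1/313222) = -9039/2192554 ≈ -0.0041226)
m - x = 256 - 1*(-9039/2192554) = 256 + 9039/2192554 = 561302863/2192554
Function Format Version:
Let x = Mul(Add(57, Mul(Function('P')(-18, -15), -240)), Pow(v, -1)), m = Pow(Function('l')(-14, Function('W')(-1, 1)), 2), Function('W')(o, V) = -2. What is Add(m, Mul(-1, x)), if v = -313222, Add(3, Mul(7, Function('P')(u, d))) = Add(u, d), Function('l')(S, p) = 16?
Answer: Rational(561302863, 2192554) ≈ 256.00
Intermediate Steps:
Function('P')(u, d) = Add(Rational(-3, 7), Mul(Rational(1, 7), d), Mul(Rational(1, 7), u)) (Function('P')(u, d) = Add(Rational(-3, 7), Mul(Rational(1, 7), Add(u, d))) = Add(Rational(-3, 7), Mul(Rational(1, 7), Add(d, u))) = Add(Rational(-3, 7), Add(Mul(Rational(1, 7), d), Mul(Rational(1, 7), u))) = Add(Rational(-3, 7), Mul(Rational(1, 7), d), Mul(Rational(1, 7), u)))
m = 256 (m = Pow(16, 2) = 256)
x = Rational(-9039, 2192554) (x = Mul(Add(57, Mul(Add(Rational(-3, 7), Mul(Rational(1, 7), -15), Mul(Rational(1, 7), -18)), -240)), Pow(-313222, -1)) = Mul(Add(57, Mul(Add(Rational(-3, 7), Rational(-15, 7), Rational(-18, 7)), -240)), Rational(-1, 313222)) = Mul(Add(57, Mul(Rational(-36, 7), -240)), Rational(-1, 313222)) = Mul(Add(57, Rational(8640, 7)), Rational(-1, 313222)) = Mul(Rational(9039, 7), Rational(-1, 313222)) = Rational(-9039, 2192554) ≈ -0.0041226)
Add(m, Mul(-1, x)) = Add(256, Mul(-1, Rational(-9039, 2192554))) = Add(256, Rational(9039, 2192554)) = Rational(561302863, 2192554)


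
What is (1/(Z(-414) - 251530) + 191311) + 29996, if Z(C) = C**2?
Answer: 17734215137/80134 ≈ 2.2131e+5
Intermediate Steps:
(1/(Z(-414) - 251530) + 191311) + 29996 = (1/((-414)**2 - 251530) + 191311) + 29996 = (1/(171396 - 251530) + 191311) + 29996 = (1/(-80134) + 191311) + 29996 = (-1/80134 + 191311) + 29996 = 15330515673/80134 + 29996 = 17734215137/80134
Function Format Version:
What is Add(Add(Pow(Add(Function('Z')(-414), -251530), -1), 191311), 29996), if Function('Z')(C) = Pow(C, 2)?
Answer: Rational(17734215137, 80134) ≈ 2.2131e+5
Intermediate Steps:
Add(Add(Pow(Add(Function('Z')(-414), -251530), -1), 191311), 29996) = Add(Add(Pow(Add(Pow(-414, 2), -251530), -1), 191311), 29996) = Add(Add(Pow(Add(171396, -251530), -1), 191311), 29996) = Add(Add(Pow(-80134, -1), 191311), 29996) = Add(Add(Rational(-1, 80134), 191311), 29996) = Add(Rational(15330515673, 80134), 29996) = Rational(17734215137, 80134)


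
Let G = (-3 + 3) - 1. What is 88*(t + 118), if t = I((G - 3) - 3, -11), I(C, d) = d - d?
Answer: 10384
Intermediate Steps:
G = -1 (G = 0 - 1 = -1)
I(C, d) = 0
t = 0
88*(t + 118) = 88*(0 + 118) = 88*118 = 10384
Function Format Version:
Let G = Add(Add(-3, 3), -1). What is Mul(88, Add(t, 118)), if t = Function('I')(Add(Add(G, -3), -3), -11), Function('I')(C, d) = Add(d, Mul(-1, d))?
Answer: 10384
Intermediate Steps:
G = -1 (G = Add(0, -1) = -1)
Function('I')(C, d) = 0
t = 0
Mul(88, Add(t, 118)) = Mul(88, Add(0, 118)) = Mul(88, 118) = 10384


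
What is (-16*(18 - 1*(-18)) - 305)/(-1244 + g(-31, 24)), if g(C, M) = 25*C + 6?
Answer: 881/2013 ≈ 0.43766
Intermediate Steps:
g(C, M) = 6 + 25*C
(-16*(18 - 1*(-18)) - 305)/(-1244 + g(-31, 24)) = (-16*(18 - 1*(-18)) - 305)/(-1244 + (6 + 25*(-31))) = (-16*(18 + 18) - 305)/(-1244 + (6 - 775)) = (-16*36 - 305)/(-1244 - 769) = (-576 - 305)/(-2013) = -881*(-1/2013) = 881/2013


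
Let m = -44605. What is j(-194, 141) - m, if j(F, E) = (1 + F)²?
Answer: 81854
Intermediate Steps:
j(-194, 141) - m = (1 - 194)² - 1*(-44605) = (-193)² + 44605 = 37249 + 44605 = 81854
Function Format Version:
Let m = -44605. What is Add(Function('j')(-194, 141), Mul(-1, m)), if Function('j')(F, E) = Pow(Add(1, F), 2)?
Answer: 81854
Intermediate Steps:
Add(Function('j')(-194, 141), Mul(-1, m)) = Add(Pow(Add(1, -194), 2), Mul(-1, -44605)) = Add(Pow(-193, 2), 44605) = Add(37249, 44605) = 81854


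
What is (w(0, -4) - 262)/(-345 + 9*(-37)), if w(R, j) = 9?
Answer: 253/678 ≈ 0.37316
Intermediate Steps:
(w(0, -4) - 262)/(-345 + 9*(-37)) = (9 - 262)/(-345 + 9*(-37)) = -253/(-345 - 333) = -253/(-678) = -253*(-1/678) = 253/678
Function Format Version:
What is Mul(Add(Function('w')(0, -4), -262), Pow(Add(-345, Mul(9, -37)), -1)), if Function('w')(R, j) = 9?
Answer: Rational(253, 678) ≈ 0.37316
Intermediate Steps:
Mul(Add(Function('w')(0, -4), -262), Pow(Add(-345, Mul(9, -37)), -1)) = Mul(Add(9, -262), Pow(Add(-345, Mul(9, -37)), -1)) = Mul(-253, Pow(Add(-345, -333), -1)) = Mul(-253, Pow(-678, -1)) = Mul(-253, Rational(-1, 678)) = Rational(253, 678)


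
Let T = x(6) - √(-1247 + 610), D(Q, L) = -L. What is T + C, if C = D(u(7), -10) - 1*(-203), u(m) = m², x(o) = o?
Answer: 219 - 7*I*√13 ≈ 219.0 - 25.239*I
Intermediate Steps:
T = 6 - 7*I*√13 (T = 6 - √(-1247 + 610) = 6 - √(-637) = 6 - 7*I*√13 ≈ 6.0 - 25.239*I)
C = 213 (C = -1*(-10) - 1*(-203) = 10 + 203 = 213)
T + C = (6 - 7*I*√13) + 213 = 219 - 7*I*√13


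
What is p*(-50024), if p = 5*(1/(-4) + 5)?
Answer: -1188070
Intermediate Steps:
p = 95/4 (p = 5*(1*(-1/4) + 5) = 5*(-1/4 + 5) = 5*(19/4) = 95/4 ≈ 23.750)
p*(-50024) = (95/4)*(-50024) = -1188070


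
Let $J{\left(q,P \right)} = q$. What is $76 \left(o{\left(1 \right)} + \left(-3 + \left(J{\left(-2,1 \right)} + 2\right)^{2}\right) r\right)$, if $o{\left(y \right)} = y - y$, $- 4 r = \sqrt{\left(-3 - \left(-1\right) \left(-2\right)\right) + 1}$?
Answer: $114 i \approx 114.0 i$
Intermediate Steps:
$r = - \frac{i}{2}$ ($r = - \frac{\sqrt{\left(-3 - \left(-1\right) \left(-2\right)\right) + 1}}{4} = - \frac{\sqrt{\left(-3 - 2\right) + 1}}{4} = - \frac{\sqrt{-5 + 1}}{4} = - \frac{\sqrt{-4}}{4} = - \frac{2 i}{4} = - \frac{i}{2} \approx - 0.5 i$)
$o{\left(y \right)} = 0$
$76 \left(o{\left(1 \right)} + \left(-3 + \left(J{\left(-2,1 \right)} + 2\right)^{2}\right) r\right) = 76 \left(0 + \left(-3 + \left(-2 + 2\right)^{2}\right) \left(- \frac{i}{2}\right)\right) = 76 \left(0 + \left(-3 + 0^{2}\right) \left(- \frac{i}{2}\right)\right) = 76 \left(0 + \left(-3 + 0\right) \left(- \frac{i}{2}\right)\right) = 76 \left(0 - 3 \left(- \frac{i}{2}\right)\right) = 76 \left(0 + \frac{3 i}{2}\right) = 76 \frac{3 i}{2} = 114 i$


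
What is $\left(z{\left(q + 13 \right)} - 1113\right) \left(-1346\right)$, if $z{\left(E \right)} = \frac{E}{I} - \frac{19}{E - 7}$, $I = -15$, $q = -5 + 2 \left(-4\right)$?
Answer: $\frac{10461112}{7} \approx 1.4944 \cdot 10^{6}$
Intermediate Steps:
$q = -13$ ($q = -5 - 8 = -13$)
$z{\left(E \right)} = - \frac{19}{-7 + E} - \frac{E}{15}$ ($z{\left(E \right)} = \frac{E}{-15} - \frac{19}{E - 7} = E \left(- \frac{1}{15}\right) - \frac{19}{-7 + E} = - \frac{E}{15} - \frac{19}{-7 + E} = - \frac{19}{-7 + E} - \frac{E}{15}$)
$\left(z{\left(q + 13 \right)} - 1113\right) \left(-1346\right) = \left(\frac{-285 - \left(-13 + 13\right)^{2} + 7 \left(-13 + 13\right)}{15 \left(-7 + \left(-13 + 13\right)\right)} - 1113\right) \left(-1346\right) = \left(\frac{-285 - 0^{2} + 7 \cdot 0}{15 \left(-7 + 0\right)} - 1113\right) \left(-1346\right) = \left(\frac{-285 - 0 + 0}{15 \left(-7\right)} - 1113\right) \left(-1346\right) = \left(\frac{1}{15} \left(- \frac{1}{7}\right) \left(-285 + 0 + 0\right) - 1113\right) \left(-1346\right) = \left(\frac{1}{15} \left(- \frac{1}{7}\right) \left(-285\right) - 1113\right) \left(-1346\right) = \left(\frac{19}{7} - 1113\right) \left(-1346\right) = \left(- \frac{7772}{7}\right) \left(-1346\right) = \frac{10461112}{7}$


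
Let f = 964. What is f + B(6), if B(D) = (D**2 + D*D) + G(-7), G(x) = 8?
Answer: 1044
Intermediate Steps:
B(D) = 8 + 2*D**2 (B(D) = (D**2 + D*D) + 8 = (D**2 + D**2) + 8 = 2*D**2 + 8 = 8 + 2*D**2)
f + B(6) = 964 + (8 + 2*6**2) = 964 + (8 + 2*36) = 964 + (8 + 72) = 964 + 80 = 1044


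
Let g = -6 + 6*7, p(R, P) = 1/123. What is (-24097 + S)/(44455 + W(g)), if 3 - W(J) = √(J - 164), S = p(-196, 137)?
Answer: -32942599985/60777802179 - 5927860*I*√2/60777802179 ≈ -0.54202 - 0.00013793*I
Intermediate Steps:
p(R, P) = 1/123
g = 36 (g = -6 + 42 = 36)
S = 1/123 ≈ 0.0081301
W(J) = 3 - √(-164 + J) (W(J) = 3 - √(J - 164) = 3 - √(-164 + J))
(-24097 + S)/(44455 + W(g)) = (-24097 + 1/123)/(44455 + (3 - √(-164 + 36))) = -2963930/(123*(44455 + (3 - √(-128)))) = -2963930/(123*(44455 + (3 - 8*I*√2))) = -2963930/(123*(44458 - 8*I*√2))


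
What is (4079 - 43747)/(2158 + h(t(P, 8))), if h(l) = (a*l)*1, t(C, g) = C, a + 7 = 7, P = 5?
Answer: -19834/1079 ≈ -18.382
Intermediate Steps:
a = 0 (a = -7 + 7 = 0)
h(l) = 0 (h(l) = (0*l)*1 = 0*1 = 0)
(4079 - 43747)/(2158 + h(t(P, 8))) = (4079 - 43747)/(2158 + 0) = -39668/2158 = -39668*1/2158 = -19834/1079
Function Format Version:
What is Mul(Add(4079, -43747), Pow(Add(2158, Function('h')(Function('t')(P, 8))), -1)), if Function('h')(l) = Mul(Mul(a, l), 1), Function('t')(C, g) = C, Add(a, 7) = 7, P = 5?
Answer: Rational(-19834, 1079) ≈ -18.382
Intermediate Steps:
a = 0 (a = Add(-7, 7) = 0)
Function('h')(l) = 0 (Function('h')(l) = Mul(Mul(0, l), 1) = Mul(0, 1) = 0)
Mul(Add(4079, -43747), Pow(Add(2158, Function('h')(Function('t')(P, 8))), -1)) = Mul(Add(4079, -43747), Pow(Add(2158, 0), -1)) = Mul(-39668, Pow(2158, -1)) = Mul(-39668, Rational(1, 2158)) = Rational(-19834, 1079)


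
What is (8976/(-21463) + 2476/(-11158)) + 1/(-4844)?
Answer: -7579675461/11837359612 ≈ -0.64032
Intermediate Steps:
(8976/(-21463) + 2476/(-11158)) + 1/(-4844) = (8976*(-1/21463) + 2476*(-1/11158)) - 1/4844 = (-8976/21463 - 1238/5579) - 1/4844 = -76648298/119742077 - 1/4844 = -7579675461/11837359612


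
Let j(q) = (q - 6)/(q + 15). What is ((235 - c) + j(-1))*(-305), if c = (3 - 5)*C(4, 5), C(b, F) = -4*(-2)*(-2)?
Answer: -123525/2 ≈ -61763.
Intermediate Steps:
C(b, F) = -16 (C(b, F) = 8*(-2) = -16)
j(q) = (-6 + q)/(15 + q)
c = 32 (c = (3 - 5)*(-16) = -2*(-16) = 32)
((235 - c) + j(-1))*(-305) = ((235 - 1*32) + (-6 - 1)/(15 - 1))*(-305) = ((235 - 32) - 7/14)*(-305) = (203 + (1/14)*(-7))*(-305) = (203 - ½)*(-305) = (405/2)*(-305) = -123525/2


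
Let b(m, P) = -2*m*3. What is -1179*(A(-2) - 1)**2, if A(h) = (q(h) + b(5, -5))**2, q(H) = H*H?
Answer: -537181875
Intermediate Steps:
q(H) = H**2
b(m, P) = -6*m
A(h) = (-30 + h**2)**2 (A(h) = (h**2 - 6*5)**2 = (h**2 - 30)**2 = (-30 + h**2)**2)
-1179*(A(-2) - 1)**2 = -1179*((-30 + (-2)**2)**2 - 1)**2 = -1179*((-30 + 4)**2 - 1)**2 = -1179*((-26)**2 - 1)**2 = -1179*(676 - 1)**2 = -1179*675**2 = -1179*455625 = -537181875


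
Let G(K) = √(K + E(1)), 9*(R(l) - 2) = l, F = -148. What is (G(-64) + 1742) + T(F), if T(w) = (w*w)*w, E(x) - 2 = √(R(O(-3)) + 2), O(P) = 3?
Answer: -3240050 + I*√(558 - 3*√39)/3 ≈ -3.24e+6 + 7.7407*I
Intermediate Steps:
R(l) = 2 + l/9
E(x) = 2 + √39/3 (E(x) = 2 + √((2 + (⅑)*3) + 2) = 2 + √((2 + ⅓) + 2) = 2 + √(7/3 + 2) = 2 + √(13/3) = 2 + √39/3)
G(K) = √(2 + K + √39/3) (G(K) = √(K + (2 + √39/3)) = √(2 + K + √39/3))
T(w) = w³ (T(w) = w²*w = w³)
(G(-64) + 1742) + T(F) = (√(18 + 3*√39 + 9*(-64))/3 + 1742) + (-148)³ = (√(18 + 3*√39 - 576)/3 + 1742) - 3241792 = (√(-558 + 3*√39)/3 + 1742) - 3241792 = (1742 + √(-558 + 3*√39)/3) - 3241792 = -3240050 + √(-558 + 3*√39)/3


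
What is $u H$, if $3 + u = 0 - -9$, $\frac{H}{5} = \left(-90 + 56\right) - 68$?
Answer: $-3060$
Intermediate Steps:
$H = -510$ ($H = 5 \left(\left(-90 + 56\right) - 68\right) = 5 \left(-34 - 68\right) = 5 \left(-102\right) = -510$)
$u = 6$ ($u = -3 + \left(0 - -9\right) = -3 + \left(0 + 9\right) = -3 + 9 = 6$)
$u H = 6 \left(-510\right) = -3060$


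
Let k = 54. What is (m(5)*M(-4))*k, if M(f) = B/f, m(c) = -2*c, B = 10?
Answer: 1350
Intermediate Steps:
M(f) = 10/f
(m(5)*M(-4))*k = ((-2*5)*(10/(-4)))*54 = -100*(-1)/4*54 = -10*(-5/2)*54 = 25*54 = 1350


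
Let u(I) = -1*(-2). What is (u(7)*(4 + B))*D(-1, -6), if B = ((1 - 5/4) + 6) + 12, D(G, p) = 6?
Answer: 261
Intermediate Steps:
u(I) = 2
B = 71/4 (B = ((1 - 5*¼) + 6) + 12 = ((1 - 5/4) + 6) + 12 = (-¼ + 6) + 12 = 23/4 + 12 = 71/4 ≈ 17.750)
(u(7)*(4 + B))*D(-1, -6) = (2*(4 + 71/4))*6 = (2*(87/4))*6 = (87/2)*6 = 261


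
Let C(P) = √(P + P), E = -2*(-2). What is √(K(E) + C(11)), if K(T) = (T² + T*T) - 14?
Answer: √(18 + √22) ≈ 4.7634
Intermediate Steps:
E = 4
K(T) = -14 + 2*T² (K(T) = (T² + T²) - 14 = 2*T² - 14 = -14 + 2*T²)
C(P) = √2*√P (C(P) = √(2*P) = √2*√P)
√(K(E) + C(11)) = √((-14 + 2*4²) + √2*√11) = √((-14 + 2*16) + √22) = √((-14 + 32) + √22) = √(18 + √22)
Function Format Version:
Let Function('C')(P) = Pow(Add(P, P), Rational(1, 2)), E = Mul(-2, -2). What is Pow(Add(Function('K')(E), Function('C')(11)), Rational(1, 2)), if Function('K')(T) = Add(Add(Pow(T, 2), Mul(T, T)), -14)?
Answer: Pow(Add(18, Pow(22, Rational(1, 2))), Rational(1, 2)) ≈ 4.7634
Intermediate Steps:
E = 4
Function('K')(T) = Add(-14, Mul(2, Pow(T, 2))) (Function('K')(T) = Add(Add(Pow(T, 2), Pow(T, 2)), -14) = Add(Mul(2, Pow(T, 2)), -14) = Add(-14, Mul(2, Pow(T, 2))))
Function('C')(P) = Mul(Pow(2, Rational(1, 2)), Pow(P, Rational(1, 2))) (Function('C')(P) = Pow(Mul(2, P), Rational(1, 2)) = Mul(Pow(2, Rational(1, 2)), Pow(P, Rational(1, 2))))
Pow(Add(Function('K')(E), Function('C')(11)), Rational(1, 2)) = Pow(Add(Add(-14, Mul(2, Pow(4, 2))), Mul(Pow(2, Rational(1, 2)), Pow(11, Rational(1, 2)))), Rational(1, 2)) = Pow(Add(Add(-14, Mul(2, 16)), Pow(22, Rational(1, 2))), Rational(1, 2)) = Pow(Add(Add(-14, 32), Pow(22, Rational(1, 2))), Rational(1, 2)) = Pow(Add(18, Pow(22, Rational(1, 2))), Rational(1, 2))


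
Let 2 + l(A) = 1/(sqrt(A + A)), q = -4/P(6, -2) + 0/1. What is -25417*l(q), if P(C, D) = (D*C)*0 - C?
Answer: 50834 - 25417*sqrt(3)/2 ≈ 28822.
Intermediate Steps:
P(C, D) = -C (P(C, D) = (C*D)*0 - C = 0 - C = -C)
q = 2/3 (q = -4/((-1*6)) + 0/1 = -4/(-6) + 0*1 = -4*(-1/6) + 0 = 2/3 + 0 = 2/3 ≈ 0.66667)
l(A) = -2 + sqrt(2)/(2*sqrt(A)) (l(A) = -2 + 1/(sqrt(A + A)) = -2 + 1/(sqrt(2*A)) = -2 + 1/(sqrt(2)*sqrt(A)) = -2 + sqrt(2)/(2*sqrt(A)))
-25417*l(q) = -25417*(-2 + sqrt(2)/(2*sqrt(2/3))) = -25417*(-2 + sqrt(2)*(sqrt(6)/2)/2) = -25417*(-2 + sqrt(3)/2) = 50834 - 25417*sqrt(3)/2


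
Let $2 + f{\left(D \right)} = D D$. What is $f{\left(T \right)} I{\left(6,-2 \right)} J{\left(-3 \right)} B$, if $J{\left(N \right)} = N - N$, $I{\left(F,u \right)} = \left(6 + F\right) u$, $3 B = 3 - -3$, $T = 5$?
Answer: $0$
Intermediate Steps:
$B = 2$ ($B = \frac{3 - -3}{3} = \frac{3 + 3}{3} = \frac{1}{3} \cdot 6 = 2$)
$f{\left(D \right)} = -2 + D^{2}$ ($f{\left(D \right)} = -2 + D D = -2 + D^{2}$)
$I{\left(F,u \right)} = u \left(6 + F\right)$
$J{\left(N \right)} = 0$
$f{\left(T \right)} I{\left(6,-2 \right)} J{\left(-3 \right)} B = \left(-2 + 5^{2}\right) - 2 \left(6 + 6\right) 0 \cdot 2 = \left(-2 + 25\right) \left(-2\right) 12 \cdot 0 \cdot 2 = 23 \left(-24\right) 0 \cdot 2 = 23 \cdot 0 \cdot 2 = 23 \cdot 0 = 0$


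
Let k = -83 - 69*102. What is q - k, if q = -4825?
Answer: 2296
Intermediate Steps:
k = -7121 (k = -83 - 7038 = -7121)
q - k = -4825 - 1*(-7121) = -4825 + 7121 = 2296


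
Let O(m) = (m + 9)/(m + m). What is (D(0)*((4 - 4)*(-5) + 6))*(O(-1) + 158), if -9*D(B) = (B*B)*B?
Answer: 0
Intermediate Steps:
O(m) = (9 + m)/(2*m) (O(m) = (9 + m)/((2*m)) = (9 + m)*(1/(2*m)) = (9 + m)/(2*m))
D(B) = -B³/9 (D(B) = -B*B*B/9 = -B²*B/9 = -B³/9)
(D(0)*((4 - 4)*(-5) + 6))*(O(-1) + 158) = ((-⅑*0³)*((4 - 4)*(-5) + 6))*((½)*(9 - 1)/(-1) + 158) = ((-⅑*0)*(0*(-5) + 6))*((½)*(-1)*8 + 158) = (0*(0 + 6))*(-4 + 158) = (0*6)*154 = 0*154 = 0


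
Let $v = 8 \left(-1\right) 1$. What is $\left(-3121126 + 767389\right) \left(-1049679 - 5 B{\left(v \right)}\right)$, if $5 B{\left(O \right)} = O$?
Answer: $2470649470527$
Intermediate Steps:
$v = -8$ ($v = \left(-8\right) 1 = -8$)
$B{\left(O \right)} = \frac{O}{5}$
$\left(-3121126 + 767389\right) \left(-1049679 - 5 B{\left(v \right)}\right) = \left(-3121126 + 767389\right) \left(-1049679 - 5 \cdot \frac{1}{5} \left(-8\right)\right) = - 2353737 \left(-1049679 - -8\right) = - 2353737 \left(-1049679 + 8\right) = \left(-2353737\right) \left(-1049671\right) = 2470649470527$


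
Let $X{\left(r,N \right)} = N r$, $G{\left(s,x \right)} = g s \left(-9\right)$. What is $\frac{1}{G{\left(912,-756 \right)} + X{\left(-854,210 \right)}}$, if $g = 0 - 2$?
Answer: $- \frac{1}{162924} \approx -6.1378 \cdot 10^{-6}$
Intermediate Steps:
$g = -2$
$G{\left(s,x \right)} = 18 s$ ($G{\left(s,x \right)} = - 2 s \left(-9\right) = 18 s$)
$\frac{1}{G{\left(912,-756 \right)} + X{\left(-854,210 \right)}} = \frac{1}{18 \cdot 912 + 210 \left(-854\right)} = \frac{1}{16416 - 179340} = \frac{1}{-162924} = - \frac{1}{162924}$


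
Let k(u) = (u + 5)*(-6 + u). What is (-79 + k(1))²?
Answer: 11881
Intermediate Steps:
k(u) = (-6 + u)*(5 + u) (k(u) = (5 + u)*(-6 + u) = (-6 + u)*(5 + u))
(-79 + k(1))² = (-79 + (-30 + 1² - 1*1))² = (-79 + (-30 + 1 - 1))² = (-79 - 30)² = (-109)² = 11881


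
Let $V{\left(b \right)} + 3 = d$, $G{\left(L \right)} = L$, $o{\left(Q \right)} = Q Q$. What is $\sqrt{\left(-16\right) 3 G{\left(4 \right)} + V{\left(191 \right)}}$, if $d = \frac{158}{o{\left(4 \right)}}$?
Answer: $\frac{i \sqrt{2962}}{4} \approx 13.606 i$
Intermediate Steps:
$o{\left(Q \right)} = Q^{2}$
$d = \frac{79}{8}$ ($d = \frac{158}{4^{2}} = \frac{158}{16} = 158 \cdot \frac{1}{16} = \frac{79}{8} \approx 9.875$)
$V{\left(b \right)} = \frac{55}{8}$ ($V{\left(b \right)} = -3 + \frac{79}{8} = \frac{55}{8}$)
$\sqrt{\left(-16\right) 3 G{\left(4 \right)} + V{\left(191 \right)}} = \sqrt{\left(-16\right) 3 \cdot 4 + \frac{55}{8}} = \sqrt{\left(-48\right) 4 + \frac{55}{8}} = \sqrt{-192 + \frac{55}{8}} = \sqrt{- \frac{1481}{8}} = \frac{i \sqrt{2962}}{4}$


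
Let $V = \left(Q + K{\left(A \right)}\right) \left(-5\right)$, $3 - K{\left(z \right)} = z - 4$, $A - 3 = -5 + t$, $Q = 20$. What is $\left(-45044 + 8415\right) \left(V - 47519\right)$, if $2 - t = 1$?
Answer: $1745701511$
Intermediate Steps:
$t = 1$ ($t = 2 - 1 = 1$)
$A = -1$ ($A = 3 + \left(-5 + 1\right) = 3 - 4 = -1$)
$K{\left(z \right)} = 7 - z$ ($K{\left(z \right)} = 3 - \left(z - 4\right) = 3 - \left(-4 + z\right) = 7 - z$)
$V = -140$ ($V = \left(20 + \left(7 - -1\right)\right) \left(-5\right) = \left(20 + \left(7 + 1\right)\right) \left(-5\right) = \left(20 + 8\right) \left(-5\right) = 28 \left(-5\right) = -140$)
$\left(-45044 + 8415\right) \left(V - 47519\right) = \left(-45044 + 8415\right) \left(-140 - 47519\right) = \left(-36629\right) \left(-47659\right) = 1745701511$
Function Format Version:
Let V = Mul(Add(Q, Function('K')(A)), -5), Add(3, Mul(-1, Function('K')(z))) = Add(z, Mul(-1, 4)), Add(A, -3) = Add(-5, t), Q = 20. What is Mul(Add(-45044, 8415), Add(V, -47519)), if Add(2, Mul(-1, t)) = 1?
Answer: 1745701511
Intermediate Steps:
t = 1 (t = Add(2, Mul(-1, 1)) = Add(2, -1) = 1)
A = -1 (A = Add(3, Add(-5, 1)) = Add(3, -4) = -1)
Function('K')(z) = Add(7, Mul(-1, z)) (Function('K')(z) = Add(3, Mul(-1, Add(z, Mul(-1, 4)))) = Add(3, Mul(-1, Add(z, -4))) = Add(3, Mul(-1, Add(-4, z))) = Add(3, Add(4, Mul(-1, z))) = Add(7, Mul(-1, z)))
V = -140 (V = Mul(Add(20, Add(7, Mul(-1, -1))), -5) = Mul(Add(20, Add(7, 1)), -5) = Mul(Add(20, 8), -5) = Mul(28, -5) = -140)
Mul(Add(-45044, 8415), Add(V, -47519)) = Mul(Add(-45044, 8415), Add(-140, -47519)) = Mul(-36629, -47659) = 1745701511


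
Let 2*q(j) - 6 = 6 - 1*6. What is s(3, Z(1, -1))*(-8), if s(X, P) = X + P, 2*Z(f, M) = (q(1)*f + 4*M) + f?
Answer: -24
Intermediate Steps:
q(j) = 3 (q(j) = 3 + (6 - 1*6)/2 = 3 + (6 - 6)/2 = 3 + (½)*0 = 3 + 0 = 3)
Z(f, M) = 2*M + 2*f (Z(f, M) = ((3*f + 4*M) + f)/2 = (4*M + 4*f)/2 = 2*M + 2*f)
s(X, P) = P + X
s(3, Z(1, -1))*(-8) = ((2*(-1) + 2*1) + 3)*(-8) = ((-2 + 2) + 3)*(-8) = (0 + 3)*(-8) = 3*(-8) = -24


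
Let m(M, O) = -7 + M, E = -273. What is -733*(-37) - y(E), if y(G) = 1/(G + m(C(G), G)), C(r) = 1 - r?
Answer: 162727/6 ≈ 27121.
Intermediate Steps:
y(G) = -⅙ (y(G) = 1/(G + (-7 + (1 - G))) = 1/(G + (-6 - G)) = 1/(-6) = -⅙)
-733*(-37) - y(E) = -733*(-37) - 1*(-⅙) = 27121 + ⅙ = 162727/6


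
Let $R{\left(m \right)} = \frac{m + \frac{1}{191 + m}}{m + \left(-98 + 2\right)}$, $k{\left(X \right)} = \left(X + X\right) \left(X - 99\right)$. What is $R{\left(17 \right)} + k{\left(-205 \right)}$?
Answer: $\frac{2048080943}{16432} \approx 1.2464 \cdot 10^{5}$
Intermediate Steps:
$k{\left(X \right)} = 2 X \left(-99 + X\right)$
$R{\left(m \right)} = \frac{m + \frac{1}{191 + m}}{-96 + m}$ ($R{\left(m \right)} = \frac{m + \frac{1}{191 + m}}{m - 96} = \frac{m + \frac{1}{191 + m}}{-96 + m}$)
$R{\left(17 \right)} + k{\left(-205 \right)} = \frac{1 + 17^{2} + 191 \cdot 17}{-18336 + 17^{2} + 95 \cdot 17} + 2 \left(-205\right) \left(-99 - 205\right) = \frac{1 + 289 + 3247}{-18336 + 289 + 1615} + 2 \left(-205\right) \left(-304\right) = \frac{1}{-16432} \cdot 3537 + 124640 = \left(- \frac{1}{16432}\right) 3537 + 124640 = - \frac{3537}{16432} + 124640 = \frac{2048080943}{16432}$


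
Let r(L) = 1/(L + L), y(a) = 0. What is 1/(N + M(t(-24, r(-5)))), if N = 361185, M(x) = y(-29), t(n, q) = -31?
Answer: 1/361185 ≈ 2.7687e-6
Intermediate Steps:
r(L) = 1/(2*L)
M(x) = 0
1/(N + M(t(-24, r(-5)))) = 1/(361185 + 0) = 1/361185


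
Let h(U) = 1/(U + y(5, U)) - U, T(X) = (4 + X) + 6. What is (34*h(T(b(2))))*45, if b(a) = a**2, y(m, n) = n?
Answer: -299115/14 ≈ -21365.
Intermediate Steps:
T(X) = 10 + X
h(U) = 1/(2*U) - U (h(U) = 1/(U + U) - U = 1/(2*U) - U)
(34*h(T(b(2))))*45 = (34*(1/(2*(10 + 2**2)) - (10 + 2**2)))*45 = (34*(1/(2*(10 + 4)) - (10 + 4)))*45 = (34*((1/2)/14 - 1*14))*45 = (34*((1/2)*(1/14) - 14))*45 = (34*(1/28 - 14))*45 = (34*(-391/28))*45 = -6647/14*45 = -299115/14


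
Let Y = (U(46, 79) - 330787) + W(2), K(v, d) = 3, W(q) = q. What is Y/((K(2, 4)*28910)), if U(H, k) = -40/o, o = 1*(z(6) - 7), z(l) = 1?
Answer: -198467/52038 ≈ -3.8139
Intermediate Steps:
o = -6 (o = 1*(1 - 7) = 1*(-6) = -6)
U(H, k) = 20/3 (U(H, k) = -40/(-6) = -40*(-⅙) = 20/3)
Y = -992335/3 (Y = (20/3 - 330787) + 2 = -992341/3 + 2 = -992335/3 ≈ -3.3078e+5)
Y/((K(2, 4)*28910)) = -992335/(3*(3*28910)) = -992335/3/86730 = -992335/3*1/86730 = -198467/52038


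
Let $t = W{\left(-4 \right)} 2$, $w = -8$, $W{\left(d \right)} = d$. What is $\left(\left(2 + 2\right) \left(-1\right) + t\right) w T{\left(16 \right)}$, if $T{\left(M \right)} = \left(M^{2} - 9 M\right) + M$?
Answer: $12288$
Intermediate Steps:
$T{\left(M \right)} = M^{2} - 8 M$
$t = -8$ ($t = \left(-4\right) 2 = -8$)
$\left(\left(2 + 2\right) \left(-1\right) + t\right) w T{\left(16 \right)} = \left(\left(2 + 2\right) \left(-1\right) - 8\right) \left(-8\right) 16 \left(-8 + 16\right) = \left(4 \left(-1\right) - 8\right) \left(-8\right) 16 \cdot 8 = \left(-4 - 8\right) \left(-8\right) 128 = \left(-12\right) \left(-8\right) 128 = 96 \cdot 128 = 12288$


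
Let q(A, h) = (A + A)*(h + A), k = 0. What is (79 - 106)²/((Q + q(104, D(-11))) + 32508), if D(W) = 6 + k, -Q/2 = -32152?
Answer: 729/119692 ≈ 0.0060906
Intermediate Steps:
Q = 64304 (Q = -2*(-32152) = 64304)
D(W) = 6 (D(W) = 6 + 0 = 6)
q(A, h) = 2*A*(A + h) (q(A, h) = (2*A)*(A + h) = 2*A*(A + h))
(79 - 106)²/((Q + q(104, D(-11))) + 32508) = (79 - 106)²/((64304 + 2*104*(104 + 6)) + 32508) = (-27)²/((64304 + 2*104*110) + 32508) = 729/((64304 + 22880) + 32508) = 729/(87184 + 32508) = 729/119692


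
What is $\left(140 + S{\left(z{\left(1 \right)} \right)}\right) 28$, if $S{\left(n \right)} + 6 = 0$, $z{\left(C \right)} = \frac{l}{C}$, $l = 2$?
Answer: $3752$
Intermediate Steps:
$z{\left(C \right)} = \frac{2}{C}$
$S{\left(n \right)} = -6$ ($S{\left(n \right)} = -6 + 0 = -6$)
$\left(140 + S{\left(z{\left(1 \right)} \right)}\right) 28 = \left(140 - 6\right) 28 = 134 \cdot 28 = 3752$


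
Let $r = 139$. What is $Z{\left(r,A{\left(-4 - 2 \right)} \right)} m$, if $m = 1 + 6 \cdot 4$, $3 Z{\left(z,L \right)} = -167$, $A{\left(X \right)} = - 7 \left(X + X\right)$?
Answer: $- \frac{4175}{3} \approx -1391.7$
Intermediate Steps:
$A{\left(X \right)} = - 14 X$ ($A{\left(X \right)} = - 7 \cdot 2 X = - 14 X$)
$Z{\left(z,L \right)} = - \frac{167}{3}$ ($Z{\left(z,L \right)} = \frac{1}{3} \left(-167\right) = - \frac{167}{3}$)
$m = 25$ ($m = 1 + 24 = 25$)
$Z{\left(r,A{\left(-4 - 2 \right)} \right)} m = \left(- \frac{167}{3}\right) 25 = - \frac{4175}{3}$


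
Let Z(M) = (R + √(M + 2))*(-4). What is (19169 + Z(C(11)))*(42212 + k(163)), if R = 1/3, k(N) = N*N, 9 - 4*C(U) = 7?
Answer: 1318371281 - 137562*√10 ≈ 1.3179e+9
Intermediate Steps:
C(U) = ½ (C(U) = 9/4 - ¼*7 = 9/4 - 7/4 = ½)
k(N) = N²
R = ⅓ ≈ 0.33333
Z(M) = -4/3 - 4*√(2 + M) (Z(M) = (⅓ + √(M + 2))*(-4) = (⅓ + √(2 + M))*(-4) = -4/3 - 4*√(2 + M))
(19169 + Z(C(11)))*(42212 + k(163)) = (19169 + (-4/3 - 4*√(2 + ½)))*(42212 + 163²) = (19169 + (-4/3 - 2*√10))*(42212 + 26569) = (19169 + (-4/3 - 2*√10))*68781 = (57503/3 - 2*√10)*68781 = 1318371281 - 137562*√10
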